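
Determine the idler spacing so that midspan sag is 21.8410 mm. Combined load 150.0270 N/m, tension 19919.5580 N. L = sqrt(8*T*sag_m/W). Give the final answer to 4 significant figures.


sag = 21.8410/1000 = 0.021841 m
L = sqrt(8 * 19919.5580 * 0.021841 / 150.0270)
L = 4.817 m


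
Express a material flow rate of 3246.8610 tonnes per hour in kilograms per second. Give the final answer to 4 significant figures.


m_dot = 3246.8610 * 1000 / 3600
m_dot = 901.9 kg/s


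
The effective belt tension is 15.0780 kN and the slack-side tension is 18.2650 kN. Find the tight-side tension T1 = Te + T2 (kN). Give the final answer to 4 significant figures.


T1 = Te + T2 = 15.0780 + 18.2650
T1 = 33.34 kN


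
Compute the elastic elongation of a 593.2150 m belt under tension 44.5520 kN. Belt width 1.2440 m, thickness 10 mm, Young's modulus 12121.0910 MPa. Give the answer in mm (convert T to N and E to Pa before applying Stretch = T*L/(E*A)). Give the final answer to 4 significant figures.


A = 1.2440 * 0.01 = 0.01244 m^2
Stretch = 44.5520*1000 * 593.2150 / (12121.0910e6 * 0.01244) * 1000
Stretch = 175.3 mm


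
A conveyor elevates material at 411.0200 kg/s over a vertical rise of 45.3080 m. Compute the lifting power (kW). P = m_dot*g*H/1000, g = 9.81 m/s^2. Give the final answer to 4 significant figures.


P = 411.0200 * 9.81 * 45.3080 / 1000
P = 182.7 kW


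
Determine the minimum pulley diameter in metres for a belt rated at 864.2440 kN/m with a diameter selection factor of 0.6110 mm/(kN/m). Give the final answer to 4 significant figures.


D = 864.2440 * 0.6110 / 1000
D = 0.5281 m


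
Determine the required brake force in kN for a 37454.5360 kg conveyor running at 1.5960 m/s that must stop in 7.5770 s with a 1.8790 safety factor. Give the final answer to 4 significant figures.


F = 37454.5360 * 1.5960 / 7.5770 * 1.8790 / 1000
F = 14.82 kN


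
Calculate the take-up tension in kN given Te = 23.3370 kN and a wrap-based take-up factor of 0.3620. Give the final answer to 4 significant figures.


T_tu = 23.3370 * 0.3620
T_tu = 8.448 kN


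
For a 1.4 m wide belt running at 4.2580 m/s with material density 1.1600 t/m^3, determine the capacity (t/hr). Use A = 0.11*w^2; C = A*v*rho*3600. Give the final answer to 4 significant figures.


A = 0.11 * 1.4^2 = 0.2156 m^2
C = 0.2156 * 4.2580 * 1.1600 * 3600
C = 3834 t/hr


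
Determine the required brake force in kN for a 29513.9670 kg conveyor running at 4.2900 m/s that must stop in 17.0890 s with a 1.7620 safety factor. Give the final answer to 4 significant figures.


F = 29513.9670 * 4.2900 / 17.0890 * 1.7620 / 1000
F = 13.05 kN


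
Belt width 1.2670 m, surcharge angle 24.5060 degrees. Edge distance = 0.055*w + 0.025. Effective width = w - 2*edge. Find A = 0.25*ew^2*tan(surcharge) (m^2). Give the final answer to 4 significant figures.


edge = 0.055*1.2670 + 0.025 = 0.094685 m
ew = 1.2670 - 2*0.094685 = 1.07763 m
A = 0.25 * 1.07763^2 * tan(24.5060 deg)
A = 0.1323 m^2


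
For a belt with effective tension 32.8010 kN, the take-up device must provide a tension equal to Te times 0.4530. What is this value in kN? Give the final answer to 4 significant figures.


T_tu = 32.8010 * 0.4530
T_tu = 14.86 kN


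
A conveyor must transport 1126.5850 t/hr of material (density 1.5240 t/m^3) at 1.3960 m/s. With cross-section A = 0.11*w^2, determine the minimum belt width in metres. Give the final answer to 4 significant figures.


A_req = 1126.5850 / (1.3960 * 1.5240 * 3600) = 0.147093 m^2
w = sqrt(0.147093 / 0.11)
w = 1.156 m


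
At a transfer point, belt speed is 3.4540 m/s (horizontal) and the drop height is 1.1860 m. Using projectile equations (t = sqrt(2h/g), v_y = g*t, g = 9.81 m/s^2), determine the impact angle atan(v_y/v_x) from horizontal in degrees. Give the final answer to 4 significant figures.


t = sqrt(2*1.1860/9.81) = 0.491726 s
v_y = 9.81 * 0.491726 = 4.82383 m/s
angle = atan(4.82383 / 3.4540) = 54.40 deg


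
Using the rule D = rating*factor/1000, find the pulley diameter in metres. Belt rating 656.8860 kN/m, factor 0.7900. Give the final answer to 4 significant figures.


D = 656.8860 * 0.7900 / 1000
D = 0.5189 m


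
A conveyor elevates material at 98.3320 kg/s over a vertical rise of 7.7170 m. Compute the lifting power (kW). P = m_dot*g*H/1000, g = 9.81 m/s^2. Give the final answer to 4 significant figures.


P = 98.3320 * 9.81 * 7.7170 / 1000
P = 7.444 kW


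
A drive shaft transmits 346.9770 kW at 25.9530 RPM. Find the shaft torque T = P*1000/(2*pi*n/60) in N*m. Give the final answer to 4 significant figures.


omega = 2*pi*25.9530/60 = 2.71779 rad/s
T = 346.9770*1000 / 2.71779
T = 127700 N*m


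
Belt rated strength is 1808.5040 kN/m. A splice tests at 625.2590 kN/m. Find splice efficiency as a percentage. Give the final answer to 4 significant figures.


Eff = 625.2590 / 1808.5040 * 100
Eff = 34.57 %


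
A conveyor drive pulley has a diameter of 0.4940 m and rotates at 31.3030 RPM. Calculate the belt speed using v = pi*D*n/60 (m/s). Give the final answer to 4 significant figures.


v = pi * 0.4940 * 31.3030 / 60
v = 0.8097 m/s


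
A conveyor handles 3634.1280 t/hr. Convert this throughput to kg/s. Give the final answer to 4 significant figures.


m_dot = 3634.1280 * 1000 / 3600
m_dot = 1009 kg/s


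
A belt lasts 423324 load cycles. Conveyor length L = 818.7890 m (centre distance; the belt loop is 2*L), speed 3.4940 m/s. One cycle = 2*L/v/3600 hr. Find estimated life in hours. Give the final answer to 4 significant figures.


cycle_time = 2 * 818.7890 / 3.4940 / 3600 = 0.13019 hr
life = 423324 * 0.13019 = 55110 hours


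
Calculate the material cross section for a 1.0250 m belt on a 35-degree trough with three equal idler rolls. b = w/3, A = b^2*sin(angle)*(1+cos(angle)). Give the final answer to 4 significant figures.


b = 1.0250/3 = 0.341667 m
A = 0.341667^2 * sin(35 deg) * (1 + cos(35 deg))
A = 0.1218 m^2


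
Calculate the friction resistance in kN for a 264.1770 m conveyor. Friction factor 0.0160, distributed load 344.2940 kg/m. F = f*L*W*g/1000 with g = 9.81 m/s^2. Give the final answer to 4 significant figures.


F = 0.0160 * 264.1770 * 344.2940 * 9.81 / 1000
F = 14.28 kN


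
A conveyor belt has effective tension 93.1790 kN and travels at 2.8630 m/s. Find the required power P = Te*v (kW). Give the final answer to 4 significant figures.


P = Te * v = 93.1790 * 2.8630
P = 266.8 kW


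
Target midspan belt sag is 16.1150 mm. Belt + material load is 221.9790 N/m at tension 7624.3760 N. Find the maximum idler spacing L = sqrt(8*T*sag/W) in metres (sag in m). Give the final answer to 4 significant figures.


sag = 16.1150/1000 = 0.016115 m
L = sqrt(8 * 7624.3760 * 0.016115 / 221.9790)
L = 2.104 m


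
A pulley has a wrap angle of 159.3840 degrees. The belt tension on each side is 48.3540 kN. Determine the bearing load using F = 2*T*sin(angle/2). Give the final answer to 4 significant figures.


F = 2 * 48.3540 * sin(159.3840/2 deg)
F = 95.15 kN


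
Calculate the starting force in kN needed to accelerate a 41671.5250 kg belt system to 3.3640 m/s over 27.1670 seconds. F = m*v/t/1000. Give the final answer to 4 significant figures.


F = 41671.5250 * 3.3640 / 27.1670 / 1000
F = 5.160 kN


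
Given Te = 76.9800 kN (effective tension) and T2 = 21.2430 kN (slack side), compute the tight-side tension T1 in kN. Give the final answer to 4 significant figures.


T1 = Te + T2 = 76.9800 + 21.2430
T1 = 98.22 kN


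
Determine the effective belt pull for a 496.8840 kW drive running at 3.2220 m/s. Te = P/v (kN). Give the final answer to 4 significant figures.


Te = P / v = 496.8840 / 3.2220
Te = 154.2 kN


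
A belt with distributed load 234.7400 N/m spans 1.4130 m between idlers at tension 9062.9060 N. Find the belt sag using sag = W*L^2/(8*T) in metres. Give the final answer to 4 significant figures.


sag = 234.7400 * 1.4130^2 / (8 * 9062.9060)
sag = 0.006464 m


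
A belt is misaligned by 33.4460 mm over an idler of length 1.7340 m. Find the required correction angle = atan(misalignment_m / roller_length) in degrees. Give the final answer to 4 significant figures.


misalign_m = 33.4460 / 1000 = 0.033446 m
angle = atan(0.033446 / 1.7340)
angle = 1.105 deg


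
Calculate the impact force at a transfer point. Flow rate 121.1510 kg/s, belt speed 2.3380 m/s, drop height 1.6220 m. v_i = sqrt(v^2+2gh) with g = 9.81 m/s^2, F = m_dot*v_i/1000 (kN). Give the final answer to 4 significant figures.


v_i = sqrt(2.3380^2 + 2*9.81*1.6220) = 6.10654 m/s
F = 121.1510 * 6.10654 / 1000
F = 0.7398 kN


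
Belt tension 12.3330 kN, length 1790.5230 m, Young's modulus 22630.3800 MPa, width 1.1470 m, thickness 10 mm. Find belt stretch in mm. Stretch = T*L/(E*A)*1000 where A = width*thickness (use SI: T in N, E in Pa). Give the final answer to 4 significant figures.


A = 1.1470 * 0.01 = 0.01147 m^2
Stretch = 12.3330*1000 * 1790.5230 / (22630.3800e6 * 0.01147) * 1000
Stretch = 85.07 mm


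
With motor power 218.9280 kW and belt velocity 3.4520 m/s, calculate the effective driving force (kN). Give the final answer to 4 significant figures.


Te = P / v = 218.9280 / 3.4520
Te = 63.42 kN


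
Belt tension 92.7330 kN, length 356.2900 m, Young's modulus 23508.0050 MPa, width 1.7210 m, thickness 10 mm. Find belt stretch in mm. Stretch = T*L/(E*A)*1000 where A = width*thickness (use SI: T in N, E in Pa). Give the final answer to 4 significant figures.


A = 1.7210 * 0.01 = 0.01721 m^2
Stretch = 92.7330*1000 * 356.2900 / (23508.0050e6 * 0.01721) * 1000
Stretch = 81.67 mm


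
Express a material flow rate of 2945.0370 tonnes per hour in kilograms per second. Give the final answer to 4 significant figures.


m_dot = 2945.0370 * 1000 / 3600
m_dot = 818.1 kg/s


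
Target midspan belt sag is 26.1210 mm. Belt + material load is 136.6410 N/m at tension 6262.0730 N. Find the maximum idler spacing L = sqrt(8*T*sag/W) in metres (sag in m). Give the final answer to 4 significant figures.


sag = 26.1210/1000 = 0.026121 m
L = sqrt(8 * 6262.0730 * 0.026121 / 136.6410)
L = 3.095 m


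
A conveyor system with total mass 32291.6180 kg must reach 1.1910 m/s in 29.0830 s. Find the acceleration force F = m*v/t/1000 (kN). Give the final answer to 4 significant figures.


F = 32291.6180 * 1.1910 / 29.0830 / 1000
F = 1.322 kN


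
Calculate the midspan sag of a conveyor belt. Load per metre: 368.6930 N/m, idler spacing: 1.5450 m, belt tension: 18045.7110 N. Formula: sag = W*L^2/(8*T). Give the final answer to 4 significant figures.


sag = 368.6930 * 1.5450^2 / (8 * 18045.7110)
sag = 0.006096 m


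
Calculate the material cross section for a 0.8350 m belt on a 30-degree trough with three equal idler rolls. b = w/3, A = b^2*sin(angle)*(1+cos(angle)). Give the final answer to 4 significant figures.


b = 0.8350/3 = 0.278333 m
A = 0.278333^2 * sin(30 deg) * (1 + cos(30 deg))
A = 0.07228 m^2


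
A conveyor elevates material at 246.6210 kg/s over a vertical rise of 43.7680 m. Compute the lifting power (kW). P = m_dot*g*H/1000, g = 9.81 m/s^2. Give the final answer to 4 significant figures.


P = 246.6210 * 9.81 * 43.7680 / 1000
P = 105.9 kW


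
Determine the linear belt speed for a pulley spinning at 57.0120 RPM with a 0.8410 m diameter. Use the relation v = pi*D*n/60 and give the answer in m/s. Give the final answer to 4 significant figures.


v = pi * 0.8410 * 57.0120 / 60
v = 2.511 m/s


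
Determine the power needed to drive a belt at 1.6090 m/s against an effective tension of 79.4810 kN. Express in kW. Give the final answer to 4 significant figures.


P = Te * v = 79.4810 * 1.6090
P = 127.9 kW


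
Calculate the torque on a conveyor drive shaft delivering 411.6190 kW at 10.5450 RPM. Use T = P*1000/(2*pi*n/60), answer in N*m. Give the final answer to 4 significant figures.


omega = 2*pi*10.5450/60 = 1.10427 rad/s
T = 411.6190*1000 / 1.10427
T = 372800 N*m


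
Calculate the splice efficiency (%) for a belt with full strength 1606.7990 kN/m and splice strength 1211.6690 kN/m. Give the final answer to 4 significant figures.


Eff = 1211.6690 / 1606.7990 * 100
Eff = 75.41 %


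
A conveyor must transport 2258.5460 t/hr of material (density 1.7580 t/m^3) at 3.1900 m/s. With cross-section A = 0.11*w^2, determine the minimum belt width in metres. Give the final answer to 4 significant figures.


A_req = 2258.5460 / (3.1900 * 1.7580 * 3600) = 0.111871 m^2
w = sqrt(0.111871 / 0.11)
w = 1.008 m


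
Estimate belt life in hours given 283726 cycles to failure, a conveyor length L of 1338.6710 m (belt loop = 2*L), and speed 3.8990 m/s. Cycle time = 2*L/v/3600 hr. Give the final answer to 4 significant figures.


cycle_time = 2 * 1338.6710 / 3.8990 / 3600 = 0.190743 hr
life = 283726 * 0.190743 = 54120 hours


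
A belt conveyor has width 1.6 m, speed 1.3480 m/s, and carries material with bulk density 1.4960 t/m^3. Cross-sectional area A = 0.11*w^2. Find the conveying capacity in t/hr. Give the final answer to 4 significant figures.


A = 0.11 * 1.6^2 = 0.2816 m^2
C = 0.2816 * 1.3480 * 1.4960 * 3600
C = 2044 t/hr


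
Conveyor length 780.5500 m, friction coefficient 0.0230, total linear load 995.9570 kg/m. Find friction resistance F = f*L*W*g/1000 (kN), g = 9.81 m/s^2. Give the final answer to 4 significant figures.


F = 0.0230 * 780.5500 * 995.9570 * 9.81 / 1000
F = 175.4 kN


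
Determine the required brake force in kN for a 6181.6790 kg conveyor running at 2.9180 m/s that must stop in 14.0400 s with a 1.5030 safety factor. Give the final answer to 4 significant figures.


F = 6181.6790 * 2.9180 / 14.0400 * 1.5030 / 1000
F = 1.931 kN


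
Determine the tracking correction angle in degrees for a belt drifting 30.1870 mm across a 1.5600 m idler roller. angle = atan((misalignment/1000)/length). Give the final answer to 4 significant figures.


misalign_m = 30.1870 / 1000 = 0.030187 m
angle = atan(0.030187 / 1.5600)
angle = 1.109 deg


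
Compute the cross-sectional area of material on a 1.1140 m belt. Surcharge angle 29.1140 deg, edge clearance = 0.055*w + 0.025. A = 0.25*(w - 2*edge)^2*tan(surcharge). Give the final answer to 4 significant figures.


edge = 0.055*1.1140 + 0.025 = 0.08627 m
ew = 1.1140 - 2*0.08627 = 0.94146 m
A = 0.25 * 0.94146^2 * tan(29.1140 deg)
A = 0.1234 m^2


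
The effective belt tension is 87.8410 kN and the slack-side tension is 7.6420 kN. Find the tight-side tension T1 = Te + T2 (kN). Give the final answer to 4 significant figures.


T1 = Te + T2 = 87.8410 + 7.6420
T1 = 95.48 kN


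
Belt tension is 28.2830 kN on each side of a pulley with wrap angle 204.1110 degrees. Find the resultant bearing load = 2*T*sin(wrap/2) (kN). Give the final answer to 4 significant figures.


F = 2 * 28.2830 * sin(204.1110/2 deg)
F = 55.32 kN


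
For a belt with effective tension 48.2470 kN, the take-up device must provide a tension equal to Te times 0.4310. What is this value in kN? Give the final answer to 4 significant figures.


T_tu = 48.2470 * 0.4310
T_tu = 20.79 kN


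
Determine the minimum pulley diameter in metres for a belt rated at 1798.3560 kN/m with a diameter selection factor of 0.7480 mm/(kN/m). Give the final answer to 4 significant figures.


D = 1798.3560 * 0.7480 / 1000
D = 1.345 m


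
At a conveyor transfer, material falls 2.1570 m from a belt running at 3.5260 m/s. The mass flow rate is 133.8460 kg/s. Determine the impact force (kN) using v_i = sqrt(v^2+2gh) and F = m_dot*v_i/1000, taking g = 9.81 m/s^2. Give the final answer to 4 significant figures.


v_i = sqrt(3.5260^2 + 2*9.81*2.1570) = 7.39953 m/s
F = 133.8460 * 7.39953 / 1000
F = 0.9904 kN


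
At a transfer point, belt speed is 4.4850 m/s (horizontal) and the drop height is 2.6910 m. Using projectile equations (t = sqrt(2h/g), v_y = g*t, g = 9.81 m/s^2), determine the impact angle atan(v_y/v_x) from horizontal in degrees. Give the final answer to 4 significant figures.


t = sqrt(2*2.6910/9.81) = 0.740691 s
v_y = 9.81 * 0.740691 = 7.26618 m/s
angle = atan(7.26618 / 4.4850) = 58.32 deg


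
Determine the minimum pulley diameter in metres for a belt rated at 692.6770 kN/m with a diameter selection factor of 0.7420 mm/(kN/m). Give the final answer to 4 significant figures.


D = 692.6770 * 0.7420 / 1000
D = 0.5140 m


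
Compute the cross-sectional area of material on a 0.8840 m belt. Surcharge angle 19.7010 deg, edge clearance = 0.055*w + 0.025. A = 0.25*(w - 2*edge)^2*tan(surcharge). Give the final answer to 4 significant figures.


edge = 0.055*0.8840 + 0.025 = 0.07362 m
ew = 0.8840 - 2*0.07362 = 0.73676 m
A = 0.25 * 0.73676^2 * tan(19.7010 deg)
A = 0.04859 m^2


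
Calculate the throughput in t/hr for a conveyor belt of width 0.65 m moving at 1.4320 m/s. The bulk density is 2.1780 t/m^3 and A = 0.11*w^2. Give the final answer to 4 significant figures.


A = 0.11 * 0.65^2 = 0.046475 m^2
C = 0.046475 * 1.4320 * 2.1780 * 3600
C = 521.8 t/hr


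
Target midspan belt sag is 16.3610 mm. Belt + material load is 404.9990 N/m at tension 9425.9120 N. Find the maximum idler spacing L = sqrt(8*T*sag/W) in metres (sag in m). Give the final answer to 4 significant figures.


sag = 16.3610/1000 = 0.016361 m
L = sqrt(8 * 9425.9120 * 0.016361 / 404.9990)
L = 1.745 m


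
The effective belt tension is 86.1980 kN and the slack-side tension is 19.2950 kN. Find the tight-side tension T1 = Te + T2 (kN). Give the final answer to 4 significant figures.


T1 = Te + T2 = 86.1980 + 19.2950
T1 = 105.5 kN


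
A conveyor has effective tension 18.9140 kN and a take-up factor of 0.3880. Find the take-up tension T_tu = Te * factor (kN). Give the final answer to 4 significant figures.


T_tu = 18.9140 * 0.3880
T_tu = 7.339 kN


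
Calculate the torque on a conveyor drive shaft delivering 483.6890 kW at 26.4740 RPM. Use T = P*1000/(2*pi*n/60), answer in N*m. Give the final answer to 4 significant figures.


omega = 2*pi*26.4740/60 = 2.77235 rad/s
T = 483.6890*1000 / 2.77235
T = 174500 N*m


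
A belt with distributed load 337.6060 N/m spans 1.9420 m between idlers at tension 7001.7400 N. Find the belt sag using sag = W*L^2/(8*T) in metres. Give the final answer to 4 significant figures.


sag = 337.6060 * 1.9420^2 / (8 * 7001.7400)
sag = 0.02273 m


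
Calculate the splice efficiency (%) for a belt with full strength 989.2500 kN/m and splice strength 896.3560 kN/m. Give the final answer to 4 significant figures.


Eff = 896.3560 / 989.2500 * 100
Eff = 90.61 %


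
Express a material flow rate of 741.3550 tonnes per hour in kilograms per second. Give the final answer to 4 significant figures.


m_dot = 741.3550 * 1000 / 3600
m_dot = 205.9 kg/s


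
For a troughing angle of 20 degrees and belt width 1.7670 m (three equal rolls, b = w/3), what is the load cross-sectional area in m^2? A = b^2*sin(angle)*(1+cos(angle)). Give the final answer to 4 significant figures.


b = 1.7670/3 = 0.589 m
A = 0.589^2 * sin(20 deg) * (1 + cos(20 deg))
A = 0.2302 m^2


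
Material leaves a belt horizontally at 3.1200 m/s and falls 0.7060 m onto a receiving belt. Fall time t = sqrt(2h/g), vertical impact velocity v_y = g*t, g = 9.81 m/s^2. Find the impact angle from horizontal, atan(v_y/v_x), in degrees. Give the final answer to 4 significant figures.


t = sqrt(2*0.7060/9.81) = 0.379387 s
v_y = 9.81 * 0.379387 = 3.72179 m/s
angle = atan(3.72179 / 3.1200) = 50.03 deg


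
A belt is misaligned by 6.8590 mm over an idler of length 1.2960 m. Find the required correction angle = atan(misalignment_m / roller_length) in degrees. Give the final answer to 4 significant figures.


misalign_m = 6.8590 / 1000 = 0.006859 m
angle = atan(0.006859 / 1.2960)
angle = 0.3032 deg


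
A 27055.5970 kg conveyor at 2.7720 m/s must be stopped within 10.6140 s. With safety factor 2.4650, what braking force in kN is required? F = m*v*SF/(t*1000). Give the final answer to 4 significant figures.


F = 27055.5970 * 2.7720 / 10.6140 * 2.4650 / 1000
F = 17.42 kN


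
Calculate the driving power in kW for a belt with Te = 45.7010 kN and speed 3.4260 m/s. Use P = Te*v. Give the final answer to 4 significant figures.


P = Te * v = 45.7010 * 3.4260
P = 156.6 kW


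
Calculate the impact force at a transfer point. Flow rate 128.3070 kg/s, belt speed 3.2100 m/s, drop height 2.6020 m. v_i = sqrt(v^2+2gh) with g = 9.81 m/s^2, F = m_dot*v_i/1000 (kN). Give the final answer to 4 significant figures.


v_i = sqrt(3.2100^2 + 2*9.81*2.6020) = 7.83296 m/s
F = 128.3070 * 7.83296 / 1000
F = 1.005 kN


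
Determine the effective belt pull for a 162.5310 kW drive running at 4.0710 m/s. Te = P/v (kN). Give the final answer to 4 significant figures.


Te = P / v = 162.5310 / 4.0710
Te = 39.92 kN


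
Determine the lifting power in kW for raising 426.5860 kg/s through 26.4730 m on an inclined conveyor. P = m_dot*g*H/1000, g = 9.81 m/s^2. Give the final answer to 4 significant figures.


P = 426.5860 * 9.81 * 26.4730 / 1000
P = 110.8 kW


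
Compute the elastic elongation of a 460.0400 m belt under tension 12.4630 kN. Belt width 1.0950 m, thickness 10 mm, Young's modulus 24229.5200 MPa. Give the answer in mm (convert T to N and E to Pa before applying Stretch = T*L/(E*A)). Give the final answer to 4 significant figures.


A = 1.0950 * 0.01 = 0.01095 m^2
Stretch = 12.4630*1000 * 460.0400 / (24229.5200e6 * 0.01095) * 1000
Stretch = 21.61 mm


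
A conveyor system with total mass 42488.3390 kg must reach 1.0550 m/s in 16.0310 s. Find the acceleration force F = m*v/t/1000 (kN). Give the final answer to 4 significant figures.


F = 42488.3390 * 1.0550 / 16.0310 / 1000
F = 2.796 kN


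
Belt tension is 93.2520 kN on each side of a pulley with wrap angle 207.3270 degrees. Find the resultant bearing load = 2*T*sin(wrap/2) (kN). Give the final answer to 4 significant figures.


F = 2 * 93.2520 * sin(207.3270/2 deg)
F = 181.2 kN


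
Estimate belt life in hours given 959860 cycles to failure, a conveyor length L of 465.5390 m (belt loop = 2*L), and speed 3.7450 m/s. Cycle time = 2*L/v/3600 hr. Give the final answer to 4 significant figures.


cycle_time = 2 * 465.5390 / 3.7450 / 3600 = 0.0690608 hr
life = 959860 * 0.0690608 = 66290 hours


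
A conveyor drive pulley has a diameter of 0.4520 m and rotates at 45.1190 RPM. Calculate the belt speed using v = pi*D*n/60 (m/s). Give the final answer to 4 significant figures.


v = pi * 0.4520 * 45.1190 / 60
v = 1.068 m/s


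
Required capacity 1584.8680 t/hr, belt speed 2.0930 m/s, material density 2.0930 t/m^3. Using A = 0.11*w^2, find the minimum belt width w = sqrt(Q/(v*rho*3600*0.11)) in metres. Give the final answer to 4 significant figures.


A_req = 1584.8680 / (2.0930 * 2.0930 * 3600) = 0.100497 m^2
w = sqrt(0.100497 / 0.11)
w = 0.9558 m


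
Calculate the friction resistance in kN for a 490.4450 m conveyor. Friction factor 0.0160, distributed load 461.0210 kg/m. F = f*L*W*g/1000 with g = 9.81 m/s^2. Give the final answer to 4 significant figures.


F = 0.0160 * 490.4450 * 461.0210 * 9.81 / 1000
F = 35.49 kN


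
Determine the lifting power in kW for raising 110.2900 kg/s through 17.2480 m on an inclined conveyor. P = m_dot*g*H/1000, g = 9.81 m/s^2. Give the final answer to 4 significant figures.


P = 110.2900 * 9.81 * 17.2480 / 1000
P = 18.66 kW


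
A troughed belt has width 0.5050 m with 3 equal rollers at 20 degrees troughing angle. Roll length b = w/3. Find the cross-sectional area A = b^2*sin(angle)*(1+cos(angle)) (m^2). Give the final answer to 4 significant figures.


b = 0.5050/3 = 0.168333 m
A = 0.168333^2 * sin(20 deg) * (1 + cos(20 deg))
A = 0.01880 m^2


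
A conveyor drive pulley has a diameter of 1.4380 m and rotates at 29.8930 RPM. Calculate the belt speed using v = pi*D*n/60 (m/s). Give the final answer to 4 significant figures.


v = pi * 1.4380 * 29.8930 / 60
v = 2.251 m/s


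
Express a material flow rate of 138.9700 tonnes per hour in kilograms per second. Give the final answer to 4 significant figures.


m_dot = 138.9700 * 1000 / 3600
m_dot = 38.60 kg/s


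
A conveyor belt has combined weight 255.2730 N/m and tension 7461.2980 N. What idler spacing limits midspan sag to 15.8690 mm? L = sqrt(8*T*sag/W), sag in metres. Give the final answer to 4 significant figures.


sag = 15.8690/1000 = 0.015869 m
L = sqrt(8 * 7461.2980 * 0.015869 / 255.2730)
L = 1.926 m


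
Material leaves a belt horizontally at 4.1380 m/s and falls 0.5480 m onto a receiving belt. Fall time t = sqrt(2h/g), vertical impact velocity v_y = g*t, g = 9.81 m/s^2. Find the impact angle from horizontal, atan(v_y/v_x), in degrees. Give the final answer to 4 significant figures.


t = sqrt(2*0.5480/9.81) = 0.33425 s
v_y = 9.81 * 0.33425 = 3.27899 m/s
angle = atan(3.27899 / 4.1380) = 38.39 deg


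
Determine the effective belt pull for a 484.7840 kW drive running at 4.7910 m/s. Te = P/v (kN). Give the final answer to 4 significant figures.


Te = P / v = 484.7840 / 4.7910
Te = 101.2 kN


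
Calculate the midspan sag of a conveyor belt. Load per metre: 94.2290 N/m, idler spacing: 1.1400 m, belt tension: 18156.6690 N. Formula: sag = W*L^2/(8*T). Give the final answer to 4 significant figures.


sag = 94.2290 * 1.1400^2 / (8 * 18156.6690)
sag = 0.0008431 m


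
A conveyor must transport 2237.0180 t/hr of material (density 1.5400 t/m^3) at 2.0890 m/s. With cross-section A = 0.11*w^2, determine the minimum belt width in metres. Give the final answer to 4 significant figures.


A_req = 2237.0180 / (2.0890 * 1.5400 * 3600) = 0.193156 m^2
w = sqrt(0.193156 / 0.11)
w = 1.325 m


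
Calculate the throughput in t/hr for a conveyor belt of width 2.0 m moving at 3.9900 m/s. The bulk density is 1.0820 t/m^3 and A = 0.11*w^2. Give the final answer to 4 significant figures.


A = 0.11 * 2.0^2 = 0.44 m^2
C = 0.44 * 3.9900 * 1.0820 * 3600
C = 6838 t/hr


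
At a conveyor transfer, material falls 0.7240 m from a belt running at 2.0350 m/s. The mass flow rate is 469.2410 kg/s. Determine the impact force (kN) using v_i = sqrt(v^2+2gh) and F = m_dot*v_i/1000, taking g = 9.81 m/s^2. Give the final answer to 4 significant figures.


v_i = sqrt(2.0350^2 + 2*9.81*0.7240) = 4.28324 m/s
F = 469.2410 * 4.28324 / 1000
F = 2.010 kN


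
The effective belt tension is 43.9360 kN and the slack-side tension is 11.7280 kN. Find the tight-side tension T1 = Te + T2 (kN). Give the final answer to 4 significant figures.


T1 = Te + T2 = 43.9360 + 11.7280
T1 = 55.66 kN


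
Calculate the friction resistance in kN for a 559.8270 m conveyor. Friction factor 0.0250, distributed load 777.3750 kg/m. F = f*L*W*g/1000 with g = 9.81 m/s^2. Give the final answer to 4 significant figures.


F = 0.0250 * 559.8270 * 777.3750 * 9.81 / 1000
F = 106.7 kN


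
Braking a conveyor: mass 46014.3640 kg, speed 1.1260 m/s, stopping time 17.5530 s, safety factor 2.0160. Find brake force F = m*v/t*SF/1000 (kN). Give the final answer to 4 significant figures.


F = 46014.3640 * 1.1260 / 17.5530 * 2.0160 / 1000
F = 5.951 kN


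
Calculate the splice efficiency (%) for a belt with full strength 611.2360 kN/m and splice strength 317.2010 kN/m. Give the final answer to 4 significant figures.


Eff = 317.2010 / 611.2360 * 100
Eff = 51.90 %


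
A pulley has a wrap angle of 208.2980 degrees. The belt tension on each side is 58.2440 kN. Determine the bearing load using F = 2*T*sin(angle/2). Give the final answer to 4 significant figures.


F = 2 * 58.2440 * sin(208.2980/2 deg)
F = 113.0 kN


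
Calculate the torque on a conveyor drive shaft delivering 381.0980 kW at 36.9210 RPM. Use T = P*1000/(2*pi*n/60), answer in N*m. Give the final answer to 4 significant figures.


omega = 2*pi*36.9210/60 = 3.86636 rad/s
T = 381.0980*1000 / 3.86636
T = 98570 N*m


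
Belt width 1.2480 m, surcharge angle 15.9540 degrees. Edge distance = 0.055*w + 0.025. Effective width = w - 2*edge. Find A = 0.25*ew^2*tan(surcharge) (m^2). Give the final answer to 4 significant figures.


edge = 0.055*1.2480 + 0.025 = 0.09364 m
ew = 1.2480 - 2*0.09364 = 1.06072 m
A = 0.25 * 1.06072^2 * tan(15.9540 deg)
A = 0.08041 m^2


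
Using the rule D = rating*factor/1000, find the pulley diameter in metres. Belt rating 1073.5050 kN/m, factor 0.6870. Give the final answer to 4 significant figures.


D = 1073.5050 * 0.6870 / 1000
D = 0.7375 m


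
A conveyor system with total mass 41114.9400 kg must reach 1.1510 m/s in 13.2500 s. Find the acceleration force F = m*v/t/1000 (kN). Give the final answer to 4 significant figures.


F = 41114.9400 * 1.1510 / 13.2500 / 1000
F = 3.572 kN


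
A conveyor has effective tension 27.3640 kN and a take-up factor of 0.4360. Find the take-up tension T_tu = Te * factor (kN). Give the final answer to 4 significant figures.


T_tu = 27.3640 * 0.4360
T_tu = 11.93 kN


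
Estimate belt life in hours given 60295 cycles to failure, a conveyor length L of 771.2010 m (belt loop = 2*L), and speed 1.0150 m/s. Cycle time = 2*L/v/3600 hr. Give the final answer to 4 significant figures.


cycle_time = 2 * 771.2010 / 1.0150 / 3600 = 0.422113 hr
life = 60295 * 0.422113 = 25450 hours


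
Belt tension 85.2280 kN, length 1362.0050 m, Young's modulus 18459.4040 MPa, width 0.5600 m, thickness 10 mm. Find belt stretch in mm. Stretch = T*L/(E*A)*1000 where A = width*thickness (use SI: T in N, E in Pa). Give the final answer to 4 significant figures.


A = 0.5600 * 0.01 = 0.00560 m^2
Stretch = 85.2280*1000 * 1362.0050 / (18459.4040e6 * 0.00560) * 1000
Stretch = 1123 mm


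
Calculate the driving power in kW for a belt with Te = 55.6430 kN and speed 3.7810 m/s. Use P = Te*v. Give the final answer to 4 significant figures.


P = Te * v = 55.6430 * 3.7810
P = 210.4 kW


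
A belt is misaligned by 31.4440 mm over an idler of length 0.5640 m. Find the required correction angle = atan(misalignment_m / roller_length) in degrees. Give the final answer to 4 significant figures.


misalign_m = 31.4440 / 1000 = 0.031444 m
angle = atan(0.031444 / 0.5640)
angle = 3.191 deg


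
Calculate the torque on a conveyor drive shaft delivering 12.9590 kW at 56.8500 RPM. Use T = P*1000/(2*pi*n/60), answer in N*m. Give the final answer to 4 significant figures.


omega = 2*pi*56.8500/60 = 5.95332 rad/s
T = 12.9590*1000 / 5.95332
T = 2177 N*m


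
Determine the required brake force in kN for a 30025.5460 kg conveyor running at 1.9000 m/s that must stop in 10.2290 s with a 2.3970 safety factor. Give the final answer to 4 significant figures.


F = 30025.5460 * 1.9000 / 10.2290 * 2.3970 / 1000
F = 13.37 kN


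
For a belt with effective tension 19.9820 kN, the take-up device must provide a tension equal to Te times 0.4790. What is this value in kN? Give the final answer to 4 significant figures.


T_tu = 19.9820 * 0.4790
T_tu = 9.571 kN


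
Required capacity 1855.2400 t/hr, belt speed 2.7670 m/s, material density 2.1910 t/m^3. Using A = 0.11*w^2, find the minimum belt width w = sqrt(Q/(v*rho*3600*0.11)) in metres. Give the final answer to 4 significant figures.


A_req = 1855.2400 / (2.7670 * 2.1910 * 3600) = 0.0850053 m^2
w = sqrt(0.0850053 / 0.11)
w = 0.8791 m


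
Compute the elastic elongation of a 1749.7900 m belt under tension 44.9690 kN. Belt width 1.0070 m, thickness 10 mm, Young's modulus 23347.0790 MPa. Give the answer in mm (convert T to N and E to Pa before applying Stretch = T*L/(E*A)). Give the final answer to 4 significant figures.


A = 1.0070 * 0.01 = 0.01007 m^2
Stretch = 44.9690*1000 * 1749.7900 / (23347.0790e6 * 0.01007) * 1000
Stretch = 334.7 mm


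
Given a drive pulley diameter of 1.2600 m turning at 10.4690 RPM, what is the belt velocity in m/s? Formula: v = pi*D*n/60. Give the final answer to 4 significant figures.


v = pi * 1.2600 * 10.4690 / 60
v = 0.6907 m/s


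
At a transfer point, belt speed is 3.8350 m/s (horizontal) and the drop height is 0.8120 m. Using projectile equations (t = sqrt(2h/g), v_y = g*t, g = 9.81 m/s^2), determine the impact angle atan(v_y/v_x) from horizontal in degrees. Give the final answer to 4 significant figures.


t = sqrt(2*0.8120/9.81) = 0.406873 s
v_y = 9.81 * 0.406873 = 3.99142 m/s
angle = atan(3.99142 / 3.8350) = 46.14 deg


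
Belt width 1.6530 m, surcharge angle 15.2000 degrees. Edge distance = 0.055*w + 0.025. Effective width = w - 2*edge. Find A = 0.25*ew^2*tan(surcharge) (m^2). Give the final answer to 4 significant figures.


edge = 0.055*1.6530 + 0.025 = 0.115915 m
ew = 1.6530 - 2*0.115915 = 1.42117 m
A = 0.25 * 1.42117^2 * tan(15.2000 deg)
A = 0.1372 m^2


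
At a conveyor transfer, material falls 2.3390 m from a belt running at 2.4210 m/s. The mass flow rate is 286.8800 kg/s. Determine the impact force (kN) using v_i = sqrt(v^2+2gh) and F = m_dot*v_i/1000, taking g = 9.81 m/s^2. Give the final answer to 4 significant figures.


v_i = sqrt(2.4210^2 + 2*9.81*2.3390) = 7.19392 m/s
F = 286.8800 * 7.19392 / 1000
F = 2.064 kN


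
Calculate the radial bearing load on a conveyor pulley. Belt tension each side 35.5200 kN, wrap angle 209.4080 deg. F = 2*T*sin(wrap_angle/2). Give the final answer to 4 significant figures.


F = 2 * 35.5200 * sin(209.4080/2 deg)
F = 68.71 kN


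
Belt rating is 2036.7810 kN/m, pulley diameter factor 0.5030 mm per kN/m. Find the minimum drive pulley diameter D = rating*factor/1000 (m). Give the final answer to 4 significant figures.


D = 2036.7810 * 0.5030 / 1000
D = 1.025 m


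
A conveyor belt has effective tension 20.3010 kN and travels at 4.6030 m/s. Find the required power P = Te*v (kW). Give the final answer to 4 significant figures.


P = Te * v = 20.3010 * 4.6030
P = 93.45 kW


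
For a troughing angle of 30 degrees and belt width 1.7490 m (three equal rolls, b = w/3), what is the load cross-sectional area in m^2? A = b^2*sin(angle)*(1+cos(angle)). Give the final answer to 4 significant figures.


b = 1.7490/3 = 0.583 m
A = 0.583^2 * sin(30 deg) * (1 + cos(30 deg))
A = 0.3171 m^2


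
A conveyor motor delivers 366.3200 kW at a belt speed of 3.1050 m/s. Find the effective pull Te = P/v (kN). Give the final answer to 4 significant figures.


Te = P / v = 366.3200 / 3.1050
Te = 118.0 kN


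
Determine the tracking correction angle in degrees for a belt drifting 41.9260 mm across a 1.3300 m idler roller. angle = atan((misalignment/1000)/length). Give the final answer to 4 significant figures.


misalign_m = 41.9260 / 1000 = 0.041926 m
angle = atan(0.041926 / 1.3300)
angle = 1.806 deg


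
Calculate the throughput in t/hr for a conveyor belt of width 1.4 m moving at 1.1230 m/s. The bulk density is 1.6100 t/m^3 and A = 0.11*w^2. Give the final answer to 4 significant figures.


A = 0.11 * 1.4^2 = 0.2156 m^2
C = 0.2156 * 1.1230 * 1.6100 * 3600
C = 1403 t/hr


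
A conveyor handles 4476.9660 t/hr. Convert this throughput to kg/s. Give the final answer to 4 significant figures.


m_dot = 4476.9660 * 1000 / 3600
m_dot = 1244 kg/s


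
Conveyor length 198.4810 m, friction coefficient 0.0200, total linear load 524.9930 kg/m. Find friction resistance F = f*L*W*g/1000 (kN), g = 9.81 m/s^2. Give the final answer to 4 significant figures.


F = 0.0200 * 198.4810 * 524.9930 * 9.81 / 1000
F = 20.44 kN


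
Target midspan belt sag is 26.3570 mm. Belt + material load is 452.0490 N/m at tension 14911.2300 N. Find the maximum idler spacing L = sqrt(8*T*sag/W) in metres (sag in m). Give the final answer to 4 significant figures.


sag = 26.3570/1000 = 0.026357 m
L = sqrt(8 * 14911.2300 * 0.026357 / 452.0490)
L = 2.637 m


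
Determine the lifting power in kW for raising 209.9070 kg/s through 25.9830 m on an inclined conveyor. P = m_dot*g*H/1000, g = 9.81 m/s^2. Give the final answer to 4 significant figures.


P = 209.9070 * 9.81 * 25.9830 / 1000
P = 53.50 kW


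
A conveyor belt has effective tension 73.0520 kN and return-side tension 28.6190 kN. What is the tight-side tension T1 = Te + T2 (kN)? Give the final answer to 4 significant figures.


T1 = Te + T2 = 73.0520 + 28.6190
T1 = 101.7 kN


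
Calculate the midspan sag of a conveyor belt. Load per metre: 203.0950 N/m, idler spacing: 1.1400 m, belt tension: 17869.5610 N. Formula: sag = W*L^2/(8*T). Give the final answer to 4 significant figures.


sag = 203.0950 * 1.1400^2 / (8 * 17869.5610)
sag = 0.001846 m


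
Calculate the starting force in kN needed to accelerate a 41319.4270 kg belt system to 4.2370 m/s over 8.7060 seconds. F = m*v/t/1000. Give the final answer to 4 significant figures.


F = 41319.4270 * 4.2370 / 8.7060 / 1000
F = 20.11 kN


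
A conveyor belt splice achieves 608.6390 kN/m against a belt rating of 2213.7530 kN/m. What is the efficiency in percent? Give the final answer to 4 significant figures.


Eff = 608.6390 / 2213.7530 * 100
Eff = 27.49 %


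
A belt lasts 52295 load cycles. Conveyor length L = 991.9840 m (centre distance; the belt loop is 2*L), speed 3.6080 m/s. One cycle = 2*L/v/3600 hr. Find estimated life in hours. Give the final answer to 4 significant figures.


cycle_time = 2 * 991.9840 / 3.6080 / 3600 = 0.152745 hr
life = 52295 * 0.152745 = 7988 hours


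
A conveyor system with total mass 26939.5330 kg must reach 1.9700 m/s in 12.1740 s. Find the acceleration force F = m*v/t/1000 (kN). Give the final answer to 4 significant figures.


F = 26939.5330 * 1.9700 / 12.1740 / 1000
F = 4.359 kN


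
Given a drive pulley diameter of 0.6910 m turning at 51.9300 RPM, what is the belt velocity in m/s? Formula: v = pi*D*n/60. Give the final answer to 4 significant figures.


v = pi * 0.6910 * 51.9300 / 60
v = 1.879 m/s


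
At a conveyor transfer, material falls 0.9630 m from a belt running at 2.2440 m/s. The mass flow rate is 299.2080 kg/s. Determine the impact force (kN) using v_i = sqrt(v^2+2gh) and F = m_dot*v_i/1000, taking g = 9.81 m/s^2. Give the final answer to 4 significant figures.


v_i = sqrt(2.2440^2 + 2*9.81*0.9630) = 4.89179 m/s
F = 299.2080 * 4.89179 / 1000
F = 1.464 kN


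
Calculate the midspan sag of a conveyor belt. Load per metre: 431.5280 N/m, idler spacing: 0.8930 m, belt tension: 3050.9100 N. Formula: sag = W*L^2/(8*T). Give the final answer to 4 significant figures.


sag = 431.5280 * 0.8930^2 / (8 * 3050.9100)
sag = 0.01410 m


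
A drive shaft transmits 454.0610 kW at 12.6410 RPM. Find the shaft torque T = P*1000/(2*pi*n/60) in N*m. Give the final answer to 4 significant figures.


omega = 2*pi*12.6410/60 = 1.32376 rad/s
T = 454.0610*1000 / 1.32376
T = 343000 N*m


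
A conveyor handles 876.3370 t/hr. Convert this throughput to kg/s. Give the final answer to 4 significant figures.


m_dot = 876.3370 * 1000 / 3600
m_dot = 243.4 kg/s


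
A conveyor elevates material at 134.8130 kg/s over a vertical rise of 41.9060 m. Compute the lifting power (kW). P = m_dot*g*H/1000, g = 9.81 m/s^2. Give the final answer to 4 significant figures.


P = 134.8130 * 9.81 * 41.9060 / 1000
P = 55.42 kW


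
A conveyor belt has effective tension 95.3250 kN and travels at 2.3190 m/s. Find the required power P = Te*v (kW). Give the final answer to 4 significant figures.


P = Te * v = 95.3250 * 2.3190
P = 221.1 kW


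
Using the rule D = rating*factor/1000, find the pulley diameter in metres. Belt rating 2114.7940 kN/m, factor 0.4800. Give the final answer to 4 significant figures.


D = 2114.7940 * 0.4800 / 1000
D = 1.015 m


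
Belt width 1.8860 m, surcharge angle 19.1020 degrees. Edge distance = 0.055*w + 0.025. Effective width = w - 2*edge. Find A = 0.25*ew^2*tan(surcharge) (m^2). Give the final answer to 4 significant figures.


edge = 0.055*1.8860 + 0.025 = 0.12873 m
ew = 1.8860 - 2*0.12873 = 1.62854 m
A = 0.25 * 1.62854^2 * tan(19.1020 deg)
A = 0.2296 m^2
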